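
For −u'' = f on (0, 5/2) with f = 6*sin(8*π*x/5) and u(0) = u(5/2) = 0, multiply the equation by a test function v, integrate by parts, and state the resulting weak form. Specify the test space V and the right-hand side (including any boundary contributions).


V = H^1_0(0, 5/2) (so v(0) = v(5/2) = 0); weak form: ∫_0^5/2 u'v' dx = ∫_0^5/2 (6*sin(8*π*x/5)) v dx for all v ∈ V.

Multiply both sides by a test function v and integrate from 0 to 5/2:
  ∫_0^5/2 −u''(x) v(x) dx = ∫_0^5/2 f(x) v(x) dx.
Integrate the LHS by parts once:
  ∫_0^5/2 −u'' v dx = −[u'(x) v(x)]_0^5/2 + ∫_0^5/2 u'(x) v'(x) dx.
Thus ∫_0^5/2 u'(x) v'(x) dx = ∫_0^5/2 f(x) v(x) dx + [u'(x) v(x)]_0^5/2.
Choose V so that boundary terms are either known or forced to vanish.
u is Dirichlet: u(0) = u(5/2) = 0. Let V = H^1_0(0, 5/2); then v(0) = v(5/2) = 0, and [u' v]_0^5/2 = 0.
Weak formulation: find u (satisfying any essential BC) such that ∫_0^5/2 u'(x) v'(x) dx = ∫_0^5/2 f v dx for all v ∈ V.
Substituting f(x) = 6*sin(8*π*x/5), the right-hand side is ∫_0^5/2 (6*sin(8*π*x/5)) v dx.


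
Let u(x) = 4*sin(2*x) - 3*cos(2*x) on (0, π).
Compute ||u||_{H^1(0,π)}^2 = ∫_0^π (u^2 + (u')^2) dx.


||u||_{H^1(0,π)}^2 = 125*π/2

u'(x) = 6*sin(2*x) + 8*cos(2*x).
Expand u² and (u')² and integrate term by term on (0, π), using: for integers n ≥ 1, ∫_0^π sin²(nx) dx = ∫_0^π cos²(nx) dx = π/2; for n ≠ n', ∫_0^π sin(nx)sin(n'x) dx = ∫_0^π cos(nx)cos(n'x) dx = 0; and by product-to-sum, ∫_0^π sin(nx)cos(n'x) dx = ½∫_0^π [sin((n+n')x) + sin((n−n')x)] dx, which is 0 when n+n' is even and 2n/(n²−n'²) when n+n' is odd (it need not vanish on (0, π)).
  u² squared terms: (-3)²·∫cos(2x)² dx = 9·π/2 = 9*π/2;  (4)²·∫sin(2x)² dx = 16·π/2 = 8*π.
  u² cross terms: 2·(-3)·(4)·∫cos(2x)·sin(2x) dx = -24·(0) = 0.
  So ∫_0^π u² dx = 9*π/2 + 8*π + 0 = 25*π/2.
  (u')² squared terms: (6)²·∫sin(2x)² dx = 36·π/2 = 18*π;  (8)²·∫cos(2x)² dx = 64·π/2 = 32*π.
  (u')² cross terms: 2·(6)·(8)·∫sin(2x)·cos(2x) dx = 96·(0) = 0.
  So ∫_0^π (u')² dx = 18*π + 32*π + 0 = 50*π.
||u||_{H^1}^2 = (25*π/2) + (50*π) = 125*π/2.


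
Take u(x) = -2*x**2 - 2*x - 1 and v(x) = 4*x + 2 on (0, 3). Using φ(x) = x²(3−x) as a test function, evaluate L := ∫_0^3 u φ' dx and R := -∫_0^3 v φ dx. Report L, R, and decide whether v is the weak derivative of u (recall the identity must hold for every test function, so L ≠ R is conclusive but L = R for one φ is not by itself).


LHS = 621/10, RHS = -621/10. No, v is not the weak derivative of u.

u(x) = -2*x**2 - 2*x - 1, classical derivative u'(x) = -4*x - 2.
φ(x) = x²(3−x), so φ'(x) = 3*x*(2 - x).
Note φ(0) = φ(3) = 0, so the boundary term u·φ vanishes.
LHS = ∫_0^3 u(x) φ'(x) dx = ∫_0^3 (6*x^4 - 6*x^3 - 9*x^2 - 6*x) dx. Term by term:
  ∫_0^3 6*x^4 dx = 1458/5;  ∫_0^3 -6*x^3 dx = -243/2;  ∫_0^3 -9*x^2 dx = -81;
  ∫_0^3 -6*x dx = -27.
Sum: 1458/5 − 243/2 − 81 − 27 = 621/10.
So LHS = 621/10.
∫_0^3 v(x) φ(x) dx = ∫_0^3 (-4*x^4 + 10*x^3 + 6*x^2) dx. Term by term:
  ∫_0^3 -4*x^4 dx = -972/5;  ∫_0^3 10*x^3 dx = 405/2;  ∫_0^3 6*x^2 dx = 54.
Sum: -972/5 + 405/2 + 54 = 621/10.
So RHS = -∫_0^3 v(x) φ(x) dx = -621/10.
LHS − RHS = 621/5 ≠ 0, so the identity fails.
(For a valid weak derivative the identity must hold for EVERY test function, in particular this one. The failure shows v is NOT the weak derivative of u.)
Correct weak derivative would be u'(x) = -4*x - 2.


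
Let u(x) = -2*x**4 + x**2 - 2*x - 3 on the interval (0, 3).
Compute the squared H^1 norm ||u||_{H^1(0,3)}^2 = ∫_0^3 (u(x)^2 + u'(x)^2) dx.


||u||_{H^1}^2 = 986451/35

The H^1 norm (squared) on an interval (0, L) is
  ||u||_{H^1}^2 = ∫_0^L u(x)^2 dx + ∫_0^L u'(x)^2 dx.
Compute u'(x) = -8*x**3 + 2*x - 2.
Then u(x)^2 = 4*x**8 - 4*x**6 + 8*x**5 + 13*x**4 - 4*x**3 - 2*x**2 + 12*x + 9 and u'(x)^2 = 64*x**6 - 32*x**4 + 32*x**3 + 4*x**2 - 8*x + 4.
Integrate each monomial from 0 to 3 using ∫_0^3 c·x^n dx = c·3^(n+1)/(n+1):
  ∫_0^3 u(x)^2 dx = ∫_0^3 (4*x^8 - 4*x^6 + 8*x^5 + 13*x^4 - 4*x^3 - 2*x^2 + 12*x + 9) dx. Term by term:
    ∫_0^3 4*x^8 dx = 8748;  ∫_0^3 -4*x^6 dx = -8748/7;  ∫_0^3 8*x^5 dx = 972;
    ∫_0^3 13*x^4 dx = 3159/5;  ∫_0^3 -4*x^3 dx = -81;  ∫_0^3 -2*x^2 dx = -18;
    ∫_0^3 12*x dx = 54;  ∫_0^3 9 dx = 27.
  Sum: 8748 − 8748/7 + 972 + 3159/5 − 81 − 18 + 54 + 27 = 317943/35.
  ∫_0^3 u'(x)^2 dx = ∫_0^3 (64*x^6 - 32*x^4 + 32*x^3 + 4*x^2 - 8*x + 4) dx. Term by term:
    ∫_0^3 64*x^6 dx = 139968/7;  ∫_0^3 -32*x^4 dx = -7776/5;  ∫_0^3 32*x^3 dx = 648;
    ∫_0^3 4*x^2 dx = 36;  ∫_0^3 -8*x dx = -36;  ∫_0^3 4 dx = 12.
  Sum: 139968/7 − 7776/5 + 648 + 36 − 36 + 12 = 668508/35.
Adding: ||u||_{H^1}^2 = 317943/35 + 668508/35 = 986451/35.


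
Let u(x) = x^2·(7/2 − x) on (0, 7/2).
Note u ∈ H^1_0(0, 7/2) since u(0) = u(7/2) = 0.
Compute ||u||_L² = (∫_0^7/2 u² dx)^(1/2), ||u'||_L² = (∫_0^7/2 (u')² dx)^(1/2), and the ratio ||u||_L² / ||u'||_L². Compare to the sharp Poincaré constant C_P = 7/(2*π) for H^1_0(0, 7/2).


||u||_L² / ||u'||_L² = sqrt(14)/4 < C_P = 7/(2*π).

u(x) = x^2·(7/2 − x), so u'(x) = x*(7 - 3*x).
u(x) = x^2·(7/2 − x) vanishes at x = 0 and x = 7/2, so u ∈ H^1_0(0, 7/2). Differentiate via the product rule and integrate the resulting polynomials term by term.
  ∫_0^7/2 u² dx = ∫_0^7/2 (x^6 - 7*x^5 + 49*x^4/4) dx. Term by term:
    ∫_0^7/2 x^6 dx = 117649/128;  ∫_0^7/2 -7*x^5 dx = -823543/384;  ∫_0^7/2 49*x^4/4 dx = 823543/640.
  Sum: 117649/128 − 823543/384 + 823543/640 = 117649/1920.
  ∫_0^7/2 (u')² dx = ∫_0^7/2 (9*x^4 - 42*x^3 + 49*x^2) dx. Term by term:
    ∫_0^7/2 9*x^4 dx = 151263/160;  ∫_0^7/2 -42*x^3 dx = -50421/32;  ∫_0^7/2 49*x^2 dx = 16807/24.
  Sum: 151263/160 − 50421/32 + 16807/24 = 16807/240.
∫_0^7/2 u² dx = 117649/1920, so ||u||_L² = 343*sqrt(30)/240.
∫_0^7/2 (u')² dx = 16807/240, so ||u'||_L² = 49*sqrt(105)/60.
Ratio ||u||_L² / ||u'||_L² = sqrt(14)/4.
Sharp Poincaré constant on H^1_0(0, 7/2) is C_P = L/π = 7/(2*π), achieved by sin(2*π/7·x).
A polynomial bump cannot attain the sharp Poincaré constant (only the first sine eigenfunction does), so the ratio is strictly less than C_P, consistent with ||u||_L² ≤ C_P ||u'||_L².


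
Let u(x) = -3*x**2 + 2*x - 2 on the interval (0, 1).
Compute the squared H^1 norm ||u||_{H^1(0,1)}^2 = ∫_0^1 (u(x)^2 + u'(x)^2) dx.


||u||_{H^1}^2 = 122/15

The H^1 norm (squared) on an interval (0, L) is
  ||u||_{H^1}^2 = ∫_0^L u(x)^2 dx + ∫_0^L u'(x)^2 dx.
Compute u'(x) = 2 - 6*x.
Then u(x)^2 = 9*x**4 - 12*x**3 + 16*x**2 - 8*x + 4 and u'(x)^2 = 36*x**2 - 24*x + 4.
Integrate each monomial from 0 to 1 using ∫_0^1 c·x^n dx = c·1^(n+1)/(n+1):
  ∫_0^1 u(x)^2 dx = ∫_0^1 (9*x^4 - 12*x^3 + 16*x^2 - 8*x + 4) dx. Term by term:
    ∫_0^1 9*x^4 dx = 9/5;  ∫_0^1 -12*x^3 dx = -3;  ∫_0^1 16*x^2 dx = 16/3;
    ∫_0^1 -8*x dx = -4;  ∫_0^1 4 dx = 4.
  Sum: 9/5 − 3 + 16/3 − 4 + 4 = 62/15.
  ∫_0^1 u'(x)^2 dx = ∫_0^1 (36*x^2 - 24*x + 4) dx. Term by term:
    ∫_0^1 36*x^2 dx = 12;  ∫_0^1 -24*x dx = -12;  ∫_0^1 4 dx = 4.
  Sum: 12 − 12 + 4 = 4.
Adding: ||u||_{H^1}^2 = 62/15 + 4 = 122/15.


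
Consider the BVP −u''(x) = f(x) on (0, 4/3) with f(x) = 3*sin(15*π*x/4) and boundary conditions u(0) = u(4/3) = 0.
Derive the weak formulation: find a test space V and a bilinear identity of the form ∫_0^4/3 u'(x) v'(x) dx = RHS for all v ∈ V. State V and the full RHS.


V = H^1_0(0, 4/3) (so v(0) = v(4/3) = 0); weak form: ∫_0^4/3 u'v' dx = ∫_0^4/3 (3*sin(15*π*x/4)) v dx for all v ∈ V.

Multiply both sides by a test function v and integrate from 0 to 4/3:
  ∫_0^4/3 −u''(x) v(x) dx = ∫_0^4/3 f(x) v(x) dx.
Integrate the LHS by parts once:
  ∫_0^4/3 −u'' v dx = −[u'(x) v(x)]_0^4/3 + ∫_0^4/3 u'(x) v'(x) dx.
Thus ∫_0^4/3 u'(x) v'(x) dx = ∫_0^4/3 f(x) v(x) dx + [u'(x) v(x)]_0^4/3.
Choose V so that boundary terms are either known or forced to vanish.
u is Dirichlet: u(0) = u(4/3) = 0. Let V = H^1_0(0, 4/3); then v(0) = v(4/3) = 0, and [u' v]_0^4/3 = 0.
Weak formulation: find u (satisfying any essential BC) such that ∫_0^4/3 u'(x) v'(x) dx = ∫_0^4/3 f v dx for all v ∈ V.
Substituting f(x) = 3*sin(15*π*x/4), the right-hand side is ∫_0^4/3 (3*sin(15*π*x/4)) v dx.


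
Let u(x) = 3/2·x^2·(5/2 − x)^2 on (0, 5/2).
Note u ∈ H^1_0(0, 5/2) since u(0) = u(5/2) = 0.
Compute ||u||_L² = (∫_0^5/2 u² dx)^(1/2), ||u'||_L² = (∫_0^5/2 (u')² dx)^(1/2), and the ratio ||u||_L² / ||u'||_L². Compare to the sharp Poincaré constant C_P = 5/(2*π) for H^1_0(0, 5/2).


||u||_L² / ||u'||_L² = 5*sqrt(3)/12 < C_P = 5/(2*π).

u(x) = 3/2·x^2·(5/2 − x)^2, so u'(x) = 3*x*(2*x - 5)*(4*x - 5)/4.
u(x) = 3/2·x^2·(5/2 − x)^2 vanishes at x = 0 and x = 5/2, so u ∈ H^1_0(0, 5/2). Differentiate via the product rule and integrate the resulting polynomials term by term.
  ∫_0^5/2 u² dx = ∫_0^5/2 (9*x^8/4 - 45*x^7/2 + 675*x^6/8 - 1125*x^5/8 + 5625*x^4/64) dx. Term by term:
    ∫_0^5/2 9*x^8/4 dx = 1953125/2048;  ∫_0^5/2 -45*x^7/2 dx = -17578125/4096;  ∫_0^5/2 675*x^6/8 dx = 52734375/7168;
    ∫_0^5/2 -1125*x^5/8 dx = -5859375/1024;  ∫_0^5/2 5625*x^4/64 dx = 3515625/2048.
  Sum: 1953125/2048 − 17578125/4096 + 52734375/7168 − 5859375/1024 + 3515625/2048 = 390625/28672.
  ∫_0^5/2 (u')² dx = ∫_0^5/2 (36*x^6 - 270*x^5 + 2925*x^4/4 - 3375*x^3/4 + 5625*x^2/16) dx. Term by term:
    ∫_0^5/2 36*x^6 dx = 703125/224;  ∫_0^5/2 -270*x^5 dx = -703125/64;  ∫_0^5/2 2925*x^4/4 dx = 1828125/128;
    ∫_0^5/2 -3375*x^3/4 dx = -2109375/256;  ∫_0^5/2 5625*x^2/16 dx = 234375/128.
  Sum: 703125/224 − 703125/64 + 1828125/128 − 2109375/256 + 234375/128 = 46875/1792.
∫_0^5/2 u² dx = 390625/28672, so ||u||_L² = 625*sqrt(7)/448.
∫_0^5/2 (u')² dx = 46875/1792, so ||u'||_L² = 125*sqrt(21)/112.
Ratio ||u||_L² / ||u'||_L² = 5*sqrt(3)/12.
Sharp Poincaré constant on H^1_0(0, 5/2) is C_P = L/π = 5/(2*π), achieved by sin(2*π/5·x).
A polynomial bump cannot attain the sharp Poincaré constant (only the first sine eigenfunction does), so the ratio is strictly less than C_P, consistent with ||u||_L² ≤ C_P ||u'||_L².


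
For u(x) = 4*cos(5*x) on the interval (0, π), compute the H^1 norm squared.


||u||_{H^1(0,π)}^2 = 208*π

u'(x) = -20*sin(5*x).
Expand u² and (u')² and integrate term by term on (0, π), using: for integers n ≥ 1, ∫_0^π sin²(nx) dx = ∫_0^π cos²(nx) dx = π/2; for n ≠ n', ∫_0^π sin(nx)sin(n'x) dx = ∫_0^π cos(nx)cos(n'x) dx = 0; and by product-to-sum, ∫_0^π sin(nx)cos(n'x) dx = ½∫_0^π [sin((n+n')x) + sin((n−n')x)] dx, which is 0 when n+n' is even and 2n/(n²−n'²) when n+n' is odd (it need not vanish on (0, π)).
  u² squared terms: (4)²·∫cos(5x)² dx = 16·π/2 = 8*π.
  So ∫_0^π u² dx = 8*π.
  (u')² squared terms: (-20)²·∫sin(5x)² dx = 400·π/2 = 200*π.
  So ∫_0^π (u')² dx = 200*π.
||u||_{H^1}^2 = (8*π) + (200*π) = 208*π.


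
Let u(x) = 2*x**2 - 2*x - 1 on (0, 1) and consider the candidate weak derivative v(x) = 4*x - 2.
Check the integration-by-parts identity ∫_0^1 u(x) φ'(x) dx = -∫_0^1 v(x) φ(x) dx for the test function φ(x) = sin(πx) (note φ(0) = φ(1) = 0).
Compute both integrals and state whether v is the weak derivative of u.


LHS = 0, RHS = 0. Yes, v = u' weakly.

u(x) = 2*x**2 - 2*x - 1, classical derivative u'(x) = 4*x - 2.
φ(x) = sin(πx), so φ'(x) = π*cos(π*x).
Note φ(0) = φ(1) = 0, so the boundary term u·φ vanishes.
LHS = ∫_0^1 u(x) φ'(x) dx = ∫_0^1 (2*π*x^2*cos(π*x) - 2*π*x*cos(π*x) - π*cos(π*x)) dx. Term by term:
  ∫_0^1 -π*cos(π*x) dx = 0;  ∫_0^1 -2*π*x*cos(π*x) dx = 4/π;  ∫_0^1 2*π*x^2*cos(π*x) dx = -4/π.
Sum: 0 + 4/π − 4/π = 0.
So LHS = 0.
∫_0^1 v(x) φ(x) dx = ∫_0^1 (4*x*sin(π*x) - 2*sin(π*x)) dx. Term by term:
  ∫_0^1 -2*sin(π*x) dx = -4/π;  ∫_0^1 4*x*sin(π*x) dx = 4/π.
Sum: -4/π + 4/π = 0.
So RHS = -∫_0^1 v(x) φ(x) dx = 0.
LHS = RHS, so the identity holds for this test φ.
Moreover u is smooth here and v(x) = u'(x) = 4*x - 2 pointwise, so the identity holds for every test function. Hence v is the weak derivative of u.


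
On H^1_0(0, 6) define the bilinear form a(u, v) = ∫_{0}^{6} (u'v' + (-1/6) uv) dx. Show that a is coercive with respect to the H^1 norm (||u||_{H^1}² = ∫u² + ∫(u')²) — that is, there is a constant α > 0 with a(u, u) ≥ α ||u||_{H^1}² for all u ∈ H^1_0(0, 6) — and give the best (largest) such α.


α = (-6 + π^2)/(π^2 + 36)

Coercivity of a(·,·) on H^1_0(0, 6) means a(u, u) ≥ α ||u||_{H^1}² for every u ∈ H^1_0.
The interval has length L = 6, and Poincaré/coercivity depend only on L. Here a(u, u) = ∫(u')² + (-1/6)·∫u².
Here c = -1/6 < 0 with |c| < (π/L)² = π^2/36, so coercivity still holds. The condition a(u,u) ≥ α||u||_{H^1}² reads (1−α)∫(u')² ≥ (α−c)∫u². Any admissible α is ≤ 1 (rapidly oscillating u have ∫u²/∫(u')² → 0), and α = 1 would force 0 ≥ (1−c)∫u², impossible since c < 1; so 1−α > 0. By the sharp Poincaré inequality on H^1_0 of an interval of length L, ∫(u')² ≥ (π/L)²∫u² with equality for the first sine mode sin(π(x−x₀)/L) (x₀ the left endpoint), so the inequality holds for all u iff (1−α)(π/L)² ≥ α − c, i.e. α ≤ ((π/L)² + c)/((π/L)² + 1) = (1 + c(L/π)²)/(1 + (L/π)²). (Direct route, valid since c ≤ 0: Poincaré gives c∫u² ≥ c(L/π)²∫(u')², so a(u,u) ≥ (1 + c(L/π)²)∫(u')², while ||u||_{H^1}² ≤ (1 + (L/π)²)∫(u')²; dividing yields the same α.) With (π/L)² = π^2/36 and c = -1/6, the largest admissible constant is α = ((π/L)² + c)/((π/L)² + 1).
Simplifying, α = (-6 + π^2)/(π^2 + 36).


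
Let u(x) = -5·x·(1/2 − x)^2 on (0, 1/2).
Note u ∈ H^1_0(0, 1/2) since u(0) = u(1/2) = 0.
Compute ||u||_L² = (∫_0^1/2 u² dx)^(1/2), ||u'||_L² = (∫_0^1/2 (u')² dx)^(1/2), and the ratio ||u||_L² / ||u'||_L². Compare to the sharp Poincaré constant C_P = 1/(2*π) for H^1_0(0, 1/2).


||u||_L² / ||u'||_L² = sqrt(14)/28 < C_P = 1/(2*π).

u(x) = -5·x·(1/2 − x)^2, so u'(x) = -15*x^2 + 10*x - 5/4.
u(x) = -5·x·(1/2 − x)^2 vanishes at x = 0 and x = 1/2, so u ∈ H^1_0(0, 1/2). Differentiate via the product rule and integrate the resulting polynomials term by term.
  ∫_0^1/2 u² dx = ∫_0^1/2 (25*x^6 - 50*x^5 + 75*x^4/2 - 25*x^3/2 + 25*x^2/16) dx. Term by term:
    ∫_0^1/2 25*x^6 dx = 25/896;  ∫_0^1/2 -50*x^5 dx = -25/192;  ∫_0^1/2 75*x^4/2 dx = 15/64;
    ∫_0^1/2 -25*x^3/2 dx = -25/128;  ∫_0^1/2 25*x^2/16 dx = 25/384.
  Sum: 25/896 − 25/192 + 15/64 − 25/128 + 25/384 = 5/2688.
  ∫_0^1/2 (u')² dx = ∫_0^1/2 (225*x^4 - 300*x^3 + 275*x^2/2 - 25*x + 25/16) dx. Term by term:
    ∫_0^1/2 225*x^4 dx = 45/32;  ∫_0^1/2 -300*x^3 dx = -75/16;  ∫_0^1/2 275*x^2/2 dx = 275/48;
    ∫_0^1/2 -25*x dx = -25/8;  ∫_0^1/2 25/16 dx = 25/32.
  Sum: 45/32 − 75/16 + 275/48 − 25/8 + 25/32 = 5/48.
∫_0^1/2 u² dx = 5/2688, so ||u||_L² = sqrt(210)/336.
∫_0^1/2 (u')² dx = 5/48, so ||u'||_L² = sqrt(15)/12.
Ratio ||u||_L² / ||u'||_L² = sqrt(14)/28.
Sharp Poincaré constant on H^1_0(0, 1/2) is C_P = L/π = 1/(2*π), achieved by sin(2*π·x).
A polynomial bump cannot attain the sharp Poincaré constant (only the first sine eigenfunction does), so the ratio is strictly less than C_P, consistent with ||u||_L² ≤ C_P ||u'||_L².


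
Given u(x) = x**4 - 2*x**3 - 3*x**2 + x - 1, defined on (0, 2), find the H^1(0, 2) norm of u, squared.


||u||_{H^1}^2 = 6088/45

The H^1 norm (squared) on an interval (0, L) is
  ||u||_{H^1}^2 = ∫_0^L u(x)^2 dx + ∫_0^L u'(x)^2 dx.
Compute u'(x) = 4*x**3 - 6*x**2 - 6*x + 1.
Then u(x)^2 = x**8 - 4*x**7 - 2*x**6 + 14*x**5 + 3*x**4 - 2*x**3 + 7*x**2 - 2*x + 1 and u'(x)^2 = 16*x**6 - 48*x**5 - 12*x**4 + 80*x**3 + 24*x**2 - 12*x + 1.
Integrate each monomial from 0 to 2 using ∫_0^2 c·x^n dx = c·2^(n+1)/(n+1):
  ∫_0^2 u(x)^2 dx = ∫_0^2 (x^8 - 4*x^7 - 2*x^6 + 14*x^5 + 3*x^4 - 2*x^3 + 7*x^2 - 2*x + 1) dx. Term by term:
    ∫_0^2 x^8 dx = 512/9;  ∫_0^2 -4*x^7 dx = -128;  ∫_0^2 -2*x^6 dx = -256/7;
    ∫_0^2 14*x^5 dx = 448/3;  ∫_0^2 3*x^4 dx = 96/5;  ∫_0^2 -2*x^3 dx = -8;
    ∫_0^2 7*x^2 dx = 56/3;  ∫_0^2 -2*x dx = -4;  ∫_0^2 1 dx = 2.
  Sum: 512/9 − 128 − 256/7 + 448/3 + 96/5 − 8 + 56/3 − 4 + 2 = 21898/315.
  ∫_0^2 u'(x)^2 dx = ∫_0^2 (16*x^6 - 48*x^5 - 12*x^4 + 80*x^3 + 24*x^2 - 12*x + 1) dx. Term by term:
    ∫_0^2 16*x^6 dx = 2048/7;  ∫_0^2 -48*x^5 dx = -512;  ∫_0^2 -12*x^4 dx = -384/5;
    ∫_0^2 80*x^3 dx = 320;  ∫_0^2 24*x^2 dx = 64;  ∫_0^2 -12*x dx = -24;
    ∫_0^2 1 dx = 2.
  Sum: 2048/7 − 512 − 384/5 + 320 + 64 − 24 + 2 = 2302/35.
Adding: ||u||_{H^1}^2 = 21898/315 + 2302/35 = 6088/45.


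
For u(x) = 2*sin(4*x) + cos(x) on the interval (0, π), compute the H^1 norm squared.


||u||_{H^1(0,π)}^2 = 64/15 + 35*π

u'(x) = -sin(x) + 8*cos(4*x).
Expand u² and (u')² and integrate term by term on (0, π), using: for integers n ≥ 1, ∫_0^π sin²(nx) dx = ∫_0^π cos²(nx) dx = π/2; for n ≠ n', ∫_0^π sin(nx)sin(n'x) dx = ∫_0^π cos(nx)cos(n'x) dx = 0; and by product-to-sum, ∫_0^π sin(nx)cos(n'x) dx = ½∫_0^π [sin((n+n')x) + sin((n−n')x)] dx, which is 0 when n+n' is even and 2n/(n²−n'²) when n+n' is odd (it need not vanish on (0, π)).
  u² squared terms: (2)²·∫sin(4x)² dx = 4·π/2 = 2*π;  (1)²·∫cos(x)² dx = 1·π/2 = π/2.
  u² cross terms: 2·(2)·(1)·∫sin(4x)·cos(x) dx = 4·(8/15) = 32/15.
  So ∫_0^π u² dx = 2*π + π/2 + 32/15 = 32/15 + 5*π/2.
  (u')² squared terms: (-1)²·∫sin(x)² dx = 1·π/2 = π/2;  (8)²·∫cos(4x)² dx = 64·π/2 = 32*π.
  (u')² cross terms: 2·(-1)·(8)·∫sin(x)·cos(4x) dx = -16·(-2/15) = 32/15.
  So ∫_0^π (u')² dx = π/2 + 32*π + 32/15 = 32/15 + 65*π/2.
||u||_{H^1}^2 = (32/15 + 5*π/2) + (32/15 + 65*π/2) = 64/15 + 35*π.


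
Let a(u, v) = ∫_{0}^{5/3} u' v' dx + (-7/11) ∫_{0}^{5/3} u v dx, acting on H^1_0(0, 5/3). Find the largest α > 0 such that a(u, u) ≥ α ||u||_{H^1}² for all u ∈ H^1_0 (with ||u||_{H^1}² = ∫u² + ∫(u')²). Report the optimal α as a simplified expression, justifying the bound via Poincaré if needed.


α = (-175 + 99*π^2)/(11*(25 + 9*π^2))

Coercivity of a(·,·) on H^1_0(0, 5/3) means a(u, u) ≥ α ||u||_{H^1}² for every u ∈ H^1_0.
The interval has length L = 5/3, and Poincaré/coercivity depend only on L. Here a(u, u) = ∫(u')² + (-7/11)·∫u².
Here c = -7/11 < 0 with |c| < (π/L)² = 9*π^2/25, so coercivity still holds. The condition a(u,u) ≥ α||u||_{H^1}² reads (1−α)∫(u')² ≥ (α−c)∫u². Any admissible α is ≤ 1 (rapidly oscillating u have ∫u²/∫(u')² → 0), and α = 1 would force 0 ≥ (1−c)∫u², impossible since c < 1; so 1−α > 0. By the sharp Poincaré inequality on H^1_0 of an interval of length L, ∫(u')² ≥ (π/L)²∫u² with equality for the first sine mode sin(π(x−x₀)/L) (x₀ the left endpoint), so the inequality holds for all u iff (1−α)(π/L)² ≥ α − c, i.e. α ≤ ((π/L)² + c)/((π/L)² + 1) = (1 + c(L/π)²)/(1 + (L/π)²). (Direct route, valid since c ≤ 0: Poincaré gives c∫u² ≥ c(L/π)²∫(u')², so a(u,u) ≥ (1 + c(L/π)²)∫(u')², while ||u||_{H^1}² ≤ (1 + (L/π)²)∫(u')²; dividing yields the same α.) With (π/L)² = 9*π^2/25 and c = -7/11, the largest admissible constant is α = ((π/L)² + c)/((π/L)² + 1).
Simplifying, α = (-175 + 99*π^2)/(11*(25 + 9*π^2)).


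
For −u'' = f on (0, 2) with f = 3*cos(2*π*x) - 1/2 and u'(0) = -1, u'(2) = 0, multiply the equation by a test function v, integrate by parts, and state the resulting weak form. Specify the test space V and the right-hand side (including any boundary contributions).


V = H^1(0, 2) (v unrestricted at boundary; u is determined up to an additive constant); weak form: ∫_0^2 u'v' dx = ∫_0^2 (3*cos(2*π*x) - 1/2) v dx + v(0) for all v ∈ V.

Multiply both sides by a test function v and integrate from 0 to 2:
  ∫_0^2 −u''(x) v(x) dx = ∫_0^2 f(x) v(x) dx.
Integrate the LHS by parts once:
  ∫_0^2 −u'' v dx = −[u'(x) v(x)]_0^2 + ∫_0^2 u'(x) v'(x) dx.
Thus ∫_0^2 u'(x) v'(x) dx = ∫_0^2 f(x) v(x) dx + [u'(x) v(x)]_0^2.
Choose V so that boundary terms are either known or forced to vanish.
u has inhomogeneous Neumann u'(0) = -1, u'(2) = 0. [u' v]_0^2 = (0)·v(2) − (-1)·v(0) = v(0). Take V = H^1(0, 2); boundary term becomes part of RHS.
Weak formulation: find u (satisfying any essential BC) such that ∫_0^2 u'(x) v'(x) dx = ∫_0^2 f v dx + v(0) for all v ∈ V (Neumann data are natural BCs: they enter the RHS as boundary terms).
Substituting f(x) = 3*cos(2*π*x) - 1/2, the right-hand side is ∫_0^2 (3*cos(2*π*x) - 1/2) v dx + v(0).
Compatibility check (pure Neumann): taking v ≡ 1 ∈ V gives 0 = ∫_0^2 f dx + (0) − (-1), i.e. ∫_0^2 f dx must equal u'(0) − u'(2) = -1. Indeed ∫_0^2 (3*cos(2*π*x) - 1/2) dx = -1, so the data are compatible. The solution is then unique only up to an additive constant (fix it e.g. by requiring ∫_0^2 u dx = 0).


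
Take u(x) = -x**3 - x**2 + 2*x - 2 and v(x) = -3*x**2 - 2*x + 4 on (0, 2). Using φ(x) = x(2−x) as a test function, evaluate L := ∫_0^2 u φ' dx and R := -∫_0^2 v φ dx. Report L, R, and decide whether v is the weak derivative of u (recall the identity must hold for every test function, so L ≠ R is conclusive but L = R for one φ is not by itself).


LHS = 24/5, RHS = 32/15. No, v is not the weak derivative of u.

u(x) = -x**3 - x**2 + 2*x - 2, classical derivative u'(x) = -3*x**2 - 2*x + 2.
φ(x) = x(2−x), so φ'(x) = 2 - 2*x.
Note φ(0) = φ(2) = 0, so the boundary term u·φ vanishes.
LHS = ∫_0^2 u(x) φ'(x) dx = ∫_0^2 (2*x^4 - 6*x^2 + 8*x - 4) dx. Term by term:
  ∫_0^2 2*x^4 dx = 64/5;  ∫_0^2 -6*x^2 dx = -16;  ∫_0^2 8*x dx = 16;
  ∫_0^2 -4 dx = -8.
Sum: 64/5 − 16 + 16 − 8 = 24/5.
So LHS = 24/5.
∫_0^2 v(x) φ(x) dx = ∫_0^2 (3*x^4 - 4*x^3 - 8*x^2 + 8*x) dx. Term by term:
  ∫_0^2 3*x^4 dx = 96/5;  ∫_0^2 -4*x^3 dx = -16;  ∫_0^2 -8*x^2 dx = -64/3;
  ∫_0^2 8*x dx = 16.
Sum: 96/5 − 16 − 64/3 + 16 = -32/15.
So RHS = -∫_0^2 v(x) φ(x) dx = 32/15.
LHS − RHS = 8/3 ≠ 0, so the identity fails.
(For a valid weak derivative the identity must hold for EVERY test function, in particular this one. The failure shows v is NOT the weak derivative of u.)
Correct weak derivative would be u'(x) = -3*x**2 - 2*x + 2.


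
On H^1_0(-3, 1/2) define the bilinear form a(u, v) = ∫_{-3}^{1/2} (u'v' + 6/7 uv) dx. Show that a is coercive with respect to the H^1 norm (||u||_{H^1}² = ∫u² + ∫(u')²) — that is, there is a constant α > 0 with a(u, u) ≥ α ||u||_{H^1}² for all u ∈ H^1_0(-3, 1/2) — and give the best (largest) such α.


α = 2*(2*π^2 + 21)/(4*π^2 + 49)

Coercivity of a(·,·) on H^1_0(-3, 1/2) means a(u, u) ≥ α ||u||_{H^1}² for every u ∈ H^1_0.
The interval has length L = 7/2, and Poincaré/coercivity depend only on L. Here a(u, u) = ∫(u')² + (6/7)·∫u².
Here 0 < c = 6/7 < 1. The condition a(u,u) ≥ α||u||_{H^1}² reads (1−α)∫(u')² ≥ (α−c)∫u². Any admissible α is ≤ 1 (rapidly oscillating u have ∫u²/∫(u')² → 0), and α = 1 would force 0 ≥ (1−c)∫u², impossible since c < 1; so 1−α > 0. By the sharp Poincaré inequality on H^1_0 of an interval of length L, ∫(u')² ≥ (π/L)²∫u² with equality for the first sine mode sin(π(x−x₀)/L) (x₀ the left endpoint), so the inequality holds for all u iff (1−α)(π/L)² ≥ α − c, i.e. α ≤ ((π/L)² + c)/((π/L)² + 1) = (1 + c(L/π)²)/(1 + (L/π)²). With (π/L)² = 4*π^2/49 and c = 6/7, the largest admissible constant is α = ((π/L)² + c)/((π/L)² + 1).
Simplifying, α = 2*(2*π^2 + 21)/(4*π^2 + 49).


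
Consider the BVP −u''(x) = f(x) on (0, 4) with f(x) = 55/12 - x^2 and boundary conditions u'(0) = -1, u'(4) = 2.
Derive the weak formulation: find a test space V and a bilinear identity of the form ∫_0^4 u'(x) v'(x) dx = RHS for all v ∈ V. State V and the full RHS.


V = H^1(0, 4) (v unrestricted at boundary; u is determined up to an additive constant); weak form: ∫_0^4 u'v' dx = ∫_0^4 (55/12 - x^2) v dx + 2·v(4) + v(0) for all v ∈ V.

Multiply both sides by a test function v and integrate from 0 to 4:
  ∫_0^4 −u''(x) v(x) dx = ∫_0^4 f(x) v(x) dx.
Integrate the LHS by parts once:
  ∫_0^4 −u'' v dx = −[u'(x) v(x)]_0^4 + ∫_0^4 u'(x) v'(x) dx.
Thus ∫_0^4 u'(x) v'(x) dx = ∫_0^4 f(x) v(x) dx + [u'(x) v(x)]_0^4.
Choose V so that boundary terms are either known or forced to vanish.
u has inhomogeneous Neumann u'(0) = -1, u'(4) = 2. [u' v]_0^4 = (2)·v(4) − (-1)·v(0) = 2·v(4) + v(0). Take V = H^1(0, 4); boundary term becomes part of RHS.
Weak formulation: find u (satisfying any essential BC) such that ∫_0^4 u'(x) v'(x) dx = ∫_0^4 f v dx + 2·v(4) + v(0) for all v ∈ V (Neumann data are natural BCs: they enter the RHS as boundary terms).
Substituting f(x) = 55/12 - x^2, the right-hand side is ∫_0^4 (55/12 - x^2) v dx + 2·v(4) + v(0).
Compatibility check (pure Neumann): taking v ≡ 1 ∈ V gives 0 = ∫_0^4 f dx + (2) − (-1), i.e. ∫_0^4 f dx must equal u'(0) − u'(4) = -3. Indeed ∫_0^4 (55/12 - x^2) dx = -3, so the data are compatible. The solution is then unique only up to an additive constant (fix it e.g. by requiring ∫_0^4 u dx = 0).


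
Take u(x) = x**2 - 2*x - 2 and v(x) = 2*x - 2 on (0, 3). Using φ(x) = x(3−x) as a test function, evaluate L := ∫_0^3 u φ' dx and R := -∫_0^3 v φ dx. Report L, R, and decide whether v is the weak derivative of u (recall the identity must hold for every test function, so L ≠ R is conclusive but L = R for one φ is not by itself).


LHS = -9/2, RHS = -9/2. Yes, v = u' weakly.

u(x) = x**2 - 2*x - 2, classical derivative u'(x) = 2*x - 2.
φ(x) = x(3−x), so φ'(x) = 3 - 2*x.
Note φ(0) = φ(3) = 0, so the boundary term u·φ vanishes.
LHS = ∫_0^3 u(x) φ'(x) dx = ∫_0^3 (-2*x^3 + 7*x^2 - 2*x - 6) dx. Term by term:
  ∫_0^3 -2*x^3 dx = -81/2;  ∫_0^3 7*x^2 dx = 63;  ∫_0^3 -2*x dx = -9;
  ∫_0^3 -6 dx = -18.
Sum: -81/2 + 63 − 9 − 18 = -9/2.
So LHS = -9/2.
∫_0^3 v(x) φ(x) dx = ∫_0^3 (-2*x^3 + 8*x^2 - 6*x) dx. Term by term:
  ∫_0^3 -2*x^3 dx = -81/2;  ∫_0^3 8*x^2 dx = 72;  ∫_0^3 -6*x dx = -27.
Sum: -81/2 + 72 − 27 = 9/2.
So RHS = -∫_0^3 v(x) φ(x) dx = -9/2.
LHS = RHS, so the identity holds for this test φ.
Moreover u is smooth here and v(x) = u'(x) = 2*x - 2 pointwise, so the identity holds for every test function. Hence v is the weak derivative of u.


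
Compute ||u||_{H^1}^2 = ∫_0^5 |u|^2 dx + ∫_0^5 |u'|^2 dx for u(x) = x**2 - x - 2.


||u||_{H^1}^2 = 2275/6

The H^1 norm (squared) on an interval (0, L) is
  ||u||_{H^1}^2 = ∫_0^L u(x)^2 dx + ∫_0^L u'(x)^2 dx.
Compute u'(x) = 2*x - 1.
Then u(x)^2 = x**4 - 2*x**3 - 3*x**2 + 4*x + 4 and u'(x)^2 = 4*x**2 - 4*x + 1.
Integrate each monomial from 0 to 5 using ∫_0^5 c·x^n dx = c·5^(n+1)/(n+1):
  ∫_0^5 u(x)^2 dx = ∫_0^5 (x^4 - 2*x^3 - 3*x^2 + 4*x + 4) dx. Term by term:
    ∫_0^5 x^4 dx = 625;  ∫_0^5 -2*x^3 dx = -625/2;  ∫_0^5 -3*x^2 dx = -125;
    ∫_0^5 4*x dx = 50;  ∫_0^5 4 dx = 20.
  Sum: 625 − 625/2 − 125 + 50 + 20 = 515/2.
  ∫_0^5 u'(x)^2 dx = ∫_0^5 (4*x^2 - 4*x + 1) dx. Term by term:
    ∫_0^5 4*x^2 dx = 500/3;  ∫_0^5 -4*x dx = -50;  ∫_0^5 1 dx = 5.
  Sum: 500/3 − 50 + 5 = 365/3.
Adding: ||u||_{H^1}^2 = 515/2 + 365/3 = 2275/6.


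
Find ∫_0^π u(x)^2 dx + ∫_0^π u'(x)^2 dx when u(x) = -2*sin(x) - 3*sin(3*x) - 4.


||u||_{H^1(0,π)}^2 = 48 + 65*π

u'(x) = -2*cos(x) - 9*cos(3*x).
Expand u² and (u')² and integrate term by term on (0, π), using: for integers n ≥ 1, ∫_0^π sin²(nx) dx = ∫_0^π cos²(nx) dx = π/2; for n ≠ n', ∫_0^π sin(nx)sin(n'x) dx = ∫_0^π cos(nx)cos(n'x) dx = 0; and by product-to-sum, ∫_0^π sin(nx)cos(n'x) dx = ½∫_0^π [sin((n+n')x) + sin((n−n')x)] dx, which is 0 when n+n' is even and 2n/(n²−n'²) when n+n' is odd (it need not vanish on (0, π)). For the constant mode: ∫_0^π 1 dx = π, ∫_0^π cos(nx) dx = 0, ∫_0^π sin(nx) dx = (1−(−1)^n)/n.
  u² squared terms: (-4)²·∫1 dx = 16·π = 16*π;  (-3)²·∫sin(3x)² dx = 9·π/2 = 9*π/2;  (-2)²·∫sin(x)² dx = 4·π/2 = 2*π.
  u² cross terms: 2·(-4)·(-3)·∫1·sin(3x) dx = 24·(2/3) = 16;  2·(-4)·(-2)·∫1·sin(x) dx = 16·(2) = 32;  2·(-3)·(-2)·∫sin(3x)·sin(x) dx = 12·(0) = 0.
  So ∫_0^π u² dx = 16*π + 9*π/2 + 2*π + 16 + 32 + 0 = 48 + 45*π/2.
  (u')² squared terms: (-9)²·∫cos(3x)² dx = 81·π/2 = 81*π/2;  (-2)²·∫cos(x)² dx = 4·π/2 = 2*π.
  (u')² cross terms: 2·(-9)·(-2)·∫cos(3x)·cos(x) dx = 36·(0) = 0.
  So ∫_0^π (u')² dx = 81*π/2 + 2*π + 0 = 85*π/2.
||u||_{H^1}^2 = (48 + 45*π/2) + (85*π/2) = 48 + 65*π.


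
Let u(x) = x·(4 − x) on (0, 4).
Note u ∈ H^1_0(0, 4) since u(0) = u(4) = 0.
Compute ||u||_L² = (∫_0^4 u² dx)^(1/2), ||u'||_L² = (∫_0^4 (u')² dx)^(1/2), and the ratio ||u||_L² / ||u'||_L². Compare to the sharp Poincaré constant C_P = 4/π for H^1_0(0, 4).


||u||_L² / ||u'||_L² = 2*sqrt(10)/5 < C_P = 4/π.

u(x) = x·(4 − x), so u'(x) = 4 - 2*x.
u(x) = x·(4 − x) vanishes at x = 0 and x = 4, so u ∈ H^1_0(0, 4). Differentiate via the product rule and integrate the resulting polynomials term by term.
  ∫_0^4 u² dx = ∫_0^4 (x^4 - 8*x^3 + 16*x^2) dx. Term by term:
    ∫_0^4 x^4 dx = 1024/5;  ∫_0^4 -8*x^3 dx = -512;  ∫_0^4 16*x^2 dx = 1024/3.
  Sum: 1024/5 − 512 + 1024/3 = 512/15.
  ∫_0^4 (u')² dx = ∫_0^4 (4*x^2 - 16*x + 16) dx. Term by term:
    ∫_0^4 4*x^2 dx = 256/3;  ∫_0^4 -16*x dx = -128;  ∫_0^4 16 dx = 64.
  Sum: 256/3 − 128 + 64 = 64/3.
∫_0^4 u² dx = 512/15, so ||u||_L² = 16*sqrt(30)/15.
∫_0^4 (u')² dx = 64/3, so ||u'||_L² = 8*sqrt(3)/3.
Ratio ||u||_L² / ||u'||_L² = 2*sqrt(10)/5.
Sharp Poincaré constant on H^1_0(0, 4) is C_P = L/π = 4/π, achieved by sin(π/4·x).
A polynomial bump cannot attain the sharp Poincaré constant (only the first sine eigenfunction does), so the ratio is strictly less than C_P, consistent with ||u||_L² ≤ C_P ||u'||_L².


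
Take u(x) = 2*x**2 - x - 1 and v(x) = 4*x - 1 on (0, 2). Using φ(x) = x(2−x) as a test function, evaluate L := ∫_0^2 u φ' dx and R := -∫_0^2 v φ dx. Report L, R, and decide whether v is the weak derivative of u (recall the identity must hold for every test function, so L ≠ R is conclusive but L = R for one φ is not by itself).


LHS = -4, RHS = -4. Yes, v = u' weakly.

u(x) = 2*x**2 - x - 1, classical derivative u'(x) = 4*x - 1.
φ(x) = x(2−x), so φ'(x) = 2 - 2*x.
Note φ(0) = φ(2) = 0, so the boundary term u·φ vanishes.
LHS = ∫_0^2 u(x) φ'(x) dx = ∫_0^2 (-4*x^3 + 6*x^2 - 2) dx. Term by term:
  ∫_0^2 -4*x^3 dx = -16;  ∫_0^2 6*x^2 dx = 16;  ∫_0^2 -2 dx = -4.
Sum: -16 + 16 − 4 = -4.
So LHS = -4.
∫_0^2 v(x) φ(x) dx = ∫_0^2 (-4*x^3 + 9*x^2 - 2*x) dx. Term by term:
  ∫_0^2 -4*x^3 dx = -16;  ∫_0^2 9*x^2 dx = 24;  ∫_0^2 -2*x dx = -4.
Sum: -16 + 24 − 4 = 4.
So RHS = -∫_0^2 v(x) φ(x) dx = -4.
LHS = RHS, so the identity holds for this test φ.
Moreover u is smooth here and v(x) = u'(x) = 4*x - 1 pointwise, so the identity holds for every test function. Hence v is the weak derivative of u.


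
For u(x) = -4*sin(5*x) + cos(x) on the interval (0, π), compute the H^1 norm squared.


||u||_{H^1(0,π)}^2 = 209*π

u'(x) = -sin(x) - 20*cos(5*x).
Expand u² and (u')² and integrate term by term on (0, π), using: for integers n ≥ 1, ∫_0^π sin²(nx) dx = ∫_0^π cos²(nx) dx = π/2; for n ≠ n', ∫_0^π sin(nx)sin(n'x) dx = ∫_0^π cos(nx)cos(n'x) dx = 0; and by product-to-sum, ∫_0^π sin(nx)cos(n'x) dx = ½∫_0^π [sin((n+n')x) + sin((n−n')x)] dx, which is 0 when n+n' is even and 2n/(n²−n'²) when n+n' is odd (it need not vanish on (0, π)).
  u² squared terms: (-4)²·∫sin(5x)² dx = 16·π/2 = 8*π;  (1)²·∫cos(x)² dx = 1·π/2 = π/2.
  u² cross terms: 2·(-4)·(1)·∫sin(5x)·cos(x) dx = -8·(0) = 0.
  So ∫_0^π u² dx = 8*π + π/2 + 0 = 17*π/2.
  (u')² squared terms: (-1)²·∫sin(x)² dx = 1·π/2 = π/2;  (-20)²·∫cos(5x)² dx = 400·π/2 = 200*π.
  (u')² cross terms: 2·(-1)·(-20)·∫sin(x)·cos(5x) dx = 40·(0) = 0.
  So ∫_0^π (u')² dx = π/2 + 200*π + 0 = 401*π/2.
||u||_{H^1}^2 = (17*π/2) + (401*π/2) = 209*π.


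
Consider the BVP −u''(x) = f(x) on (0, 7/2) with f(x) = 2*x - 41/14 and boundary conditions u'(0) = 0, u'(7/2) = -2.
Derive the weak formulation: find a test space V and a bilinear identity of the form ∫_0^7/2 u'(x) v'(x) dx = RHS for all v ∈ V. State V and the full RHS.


V = H^1(0, 7/2) (v unrestricted at boundary; u is determined up to an additive constant); weak form: ∫_0^7/2 u'v' dx = ∫_0^7/2 (2*x - 41/14) v dx − 2·v(7/2) for all v ∈ V.

Multiply both sides by a test function v and integrate from 0 to 7/2:
  ∫_0^7/2 −u''(x) v(x) dx = ∫_0^7/2 f(x) v(x) dx.
Integrate the LHS by parts once:
  ∫_0^7/2 −u'' v dx = −[u'(x) v(x)]_0^7/2 + ∫_0^7/2 u'(x) v'(x) dx.
Thus ∫_0^7/2 u'(x) v'(x) dx = ∫_0^7/2 f(x) v(x) dx + [u'(x) v(x)]_0^7/2.
Choose V so that boundary terms are either known or forced to vanish.
u has inhomogeneous Neumann u'(0) = 0, u'(7/2) = -2. [u' v]_0^7/2 = (-2)·v(7/2) − (0)·v(0) = − 2·v(7/2). Take V = H^1(0, 7/2); boundary term becomes part of RHS.
Weak formulation: find u (satisfying any essential BC) such that ∫_0^7/2 u'(x) v'(x) dx = ∫_0^7/2 f v dx − 2·v(7/2) for all v ∈ V (Neumann data are natural BCs: they enter the RHS as boundary terms).
Substituting f(x) = 2*x - 41/14, the right-hand side is ∫_0^7/2 (2*x - 41/14) v dx − 2·v(7/2).
Compatibility check (pure Neumann): taking v ≡ 1 ∈ V gives 0 = ∫_0^7/2 f dx + (-2) − (0), i.e. ∫_0^7/2 f dx must equal u'(0) − u'(7/2) = 2. Indeed ∫_0^7/2 (2*x - 41/14) dx = 2, so the data are compatible. The solution is then unique only up to an additive constant (fix it e.g. by requiring ∫_0^7/2 u dx = 0).


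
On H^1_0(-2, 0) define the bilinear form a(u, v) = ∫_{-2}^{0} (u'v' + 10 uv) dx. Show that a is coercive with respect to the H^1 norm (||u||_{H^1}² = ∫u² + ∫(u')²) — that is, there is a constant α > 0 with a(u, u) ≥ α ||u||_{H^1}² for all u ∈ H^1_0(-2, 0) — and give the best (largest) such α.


α = 1

Coercivity of a(·,·) on H^1_0(-2, 0) means a(u, u) ≥ α ||u||_{H^1}² for every u ∈ H^1_0.
The interval has length L = 2, and Poincaré/coercivity depend only on L. Here a(u, u) = ∫(u')² + (10)·∫u².
Here c = 10 ≥ 1, so a(u,u) = ∫(u')² + c∫u² ≥ ∫(u')² + ∫u² = ||u||_{H^1}², i.e. α = 1 works. No larger α is possible: a(u,u) ≥ α||u||_{H^1}² means (1−α)∫(u')² ≥ (α−c)∫u², and for the modes u_n = sin(nπ(x−x₀)/L) (x₀ the left endpoint) one has ∫u_n²/∫(u_n')² = (L/(nπ))² → 0, so a(u_n,u_n)/||u_n||_{H^1}² → 1. Hence the optimal constant is α = 1.
Therefore α = 1.


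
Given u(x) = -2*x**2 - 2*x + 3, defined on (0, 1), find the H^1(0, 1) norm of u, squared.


||u||_{H^1}^2 = 307/15

The H^1 norm (squared) on an interval (0, L) is
  ||u||_{H^1}^2 = ∫_0^L u(x)^2 dx + ∫_0^L u'(x)^2 dx.
Compute u'(x) = -4*x - 2.
Then u(x)^2 = 4*x**4 + 8*x**3 - 8*x**2 - 12*x + 9 and u'(x)^2 = 16*x**2 + 16*x + 4.
Integrate each monomial from 0 to 1 using ∫_0^1 c·x^n dx = c·1^(n+1)/(n+1):
  ∫_0^1 u(x)^2 dx = ∫_0^1 (4*x^4 + 8*x^3 - 8*x^2 - 12*x + 9) dx. Term by term:
    ∫_0^1 4*x^4 dx = 4/5;  ∫_0^1 8*x^3 dx = 2;  ∫_0^1 -8*x^2 dx = -8/3;
    ∫_0^1 -12*x dx = -6;  ∫_0^1 9 dx = 9.
  Sum: 4/5 + 2 − 8/3 − 6 + 9 = 47/15.
  ∫_0^1 u'(x)^2 dx = ∫_0^1 (16*x^2 + 16*x + 4) dx. Term by term:
    ∫_0^1 16*x^2 dx = 16/3;  ∫_0^1 16*x dx = 8;  ∫_0^1 4 dx = 4.
  Sum: 16/3 + 8 + 4 = 52/3.
Adding: ||u||_{H^1}^2 = 47/15 + 52/3 = 307/15.


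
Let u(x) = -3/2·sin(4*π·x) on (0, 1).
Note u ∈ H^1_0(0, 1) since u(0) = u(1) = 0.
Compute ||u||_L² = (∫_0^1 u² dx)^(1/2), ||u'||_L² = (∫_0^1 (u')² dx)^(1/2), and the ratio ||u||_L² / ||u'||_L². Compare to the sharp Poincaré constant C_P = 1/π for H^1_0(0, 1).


||u||_L² / ||u'||_L² = 1/(4*π) < C_P = 1/π.

u(x) = -3/2·sin(4*π·x), so u'(x) = -6*π*cos(4*π*x).
Writing u(x) = A·sin(kπx/L) with A = -3/2 and k = 4, use ∫_0^L sin²(kπx/L) dx = L/2 and ∫_0^L cos²(kπx/L) dx = L/2.
u² = 9/4·sin²(4*π·x) and (u')² = 36*π^2·cos²(4*π·x), and each of sin², cos² integrates to L/2 = 1/2 over (0, 1).
∫_0^1 u² dx = 9/8, so ||u||_L² = 3*sqrt(2)/4.
∫_0^1 (u')² dx = 18*π^2, so ||u'||_L² = 3*sqrt(2)*π.
Ratio ||u||_L² / ||u'||_L² = 1/(4*π).
Sharp Poincaré constant on H^1_0(0, 1) is C_P = L/π = 1/π, achieved by sin(π·x).
This is the k = 4 harmonic; the ratio L/(kπ) is strictly less than C_P = L/π, consistent with the sharp inequality ||u||_L² ≤ C_P ||u'||_L².


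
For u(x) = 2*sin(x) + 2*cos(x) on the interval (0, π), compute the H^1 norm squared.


||u||_{H^1(0,π)}^2 = 8*π

u'(x) = -2*sin(x) + 2*cos(x).
Expand u² and (u')² and integrate term by term on (0, π), using: for integers n ≥ 1, ∫_0^π sin²(nx) dx = ∫_0^π cos²(nx) dx = π/2; for n ≠ n', ∫_0^π sin(nx)sin(n'x) dx = ∫_0^π cos(nx)cos(n'x) dx = 0; and by product-to-sum, ∫_0^π sin(nx)cos(n'x) dx = ½∫_0^π [sin((n+n')x) + sin((n−n')x)] dx, which is 0 when n+n' is even and 2n/(n²−n'²) when n+n' is odd (it need not vanish on (0, π)).
  u² squared terms: (2)²·∫cos(x)² dx = 4·π/2 = 2*π;  (2)²·∫sin(x)² dx = 4·π/2 = 2*π.
  u² cross terms: 2·(2)·(2)·∫cos(x)·sin(x) dx = 8·(0) = 0.
  So ∫_0^π u² dx = 2*π + 2*π + 0 = 4*π.
  (u')² squared terms: (-2)²·∫sin(x)² dx = 4·π/2 = 2*π;  (2)²·∫cos(x)² dx = 4·π/2 = 2*π.
  (u')² cross terms: 2·(-2)·(2)·∫sin(x)·cos(x) dx = -8·(0) = 0.
  So ∫_0^π (u')² dx = 2*π + 2*π + 0 = 4*π.
||u||_{H^1}^2 = (4*π) + (4*π) = 8*π.


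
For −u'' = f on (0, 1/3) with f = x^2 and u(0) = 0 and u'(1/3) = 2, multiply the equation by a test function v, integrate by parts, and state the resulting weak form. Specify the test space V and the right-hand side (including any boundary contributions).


V = {v ∈ H^1(0, 1/3) : v(0) = 0} (test functions vanish at x = 0 where u is specified); weak form: ∫_0^1/3 u'v' dx = ∫_0^1/3 (x^2) v dx + 2·v(1/3) for all v ∈ V.

Multiply both sides by a test function v and integrate from 0 to 1/3:
  ∫_0^1/3 −u''(x) v(x) dx = ∫_0^1/3 f(x) v(x) dx.
Integrate the LHS by parts once:
  ∫_0^1/3 −u'' v dx = −[u'(x) v(x)]_0^1/3 + ∫_0^1/3 u'(x) v'(x) dx.
Thus ∫_0^1/3 u'(x) v'(x) dx = ∫_0^1/3 f(x) v(x) dx + [u'(x) v(x)]_0^1/3.
Choose V so that boundary terms are either known or forced to vanish.
Mixed BC: u(0) = 0 (Dirichlet) and u'(1/3) = 2 (Neumann). Define V = {v ∈ H^1(0, 1/3) : v(0) = 0}. Then [u' v]_0^1/3 = u'(1/3)·v(1/3) − u'(0)·0 = 2·v(1/3).
Weak formulation: find u (satisfying any essential BC) such that ∫_0^1/3 u'(x) v'(x) dx = ∫_0^1/3 f v dx + 2·v(1/3) for all v ∈ V (Dirichlet at 0 absorbed into V; Neumann datum at x = 1/3 contributes the boundary term).
Substituting f(x) = x^2, the right-hand side is ∫_0^1/3 (x^2) v dx + 2·v(1/3).


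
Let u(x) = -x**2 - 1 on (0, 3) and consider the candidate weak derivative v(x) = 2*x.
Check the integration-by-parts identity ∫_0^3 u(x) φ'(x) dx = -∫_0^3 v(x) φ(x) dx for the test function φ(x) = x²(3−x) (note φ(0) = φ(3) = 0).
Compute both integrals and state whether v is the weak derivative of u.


LHS = 243/10, RHS = -243/10. No, v is not the weak derivative of u.

u(x) = -x**2 - 1, classical derivative u'(x) = -2*x.
φ(x) = x²(3−x), so φ'(x) = 3*x*(2 - x).
Note φ(0) = φ(3) = 0, so the boundary term u·φ vanishes.
LHS = ∫_0^3 u(x) φ'(x) dx = ∫_0^3 (3*x^4 - 6*x^3 + 3*x^2 - 6*x) dx. Term by term:
  ∫_0^3 3*x^4 dx = 729/5;  ∫_0^3 -6*x^3 dx = -243/2;  ∫_0^3 3*x^2 dx = 27;
  ∫_0^3 -6*x dx = -27.
Sum: 729/5 − 243/2 + 27 − 27 = 243/10.
So LHS = 243/10.
∫_0^3 v(x) φ(x) dx = ∫_0^3 (-2*x^4 + 6*x^3) dx. Term by term:
  ∫_0^3 -2*x^4 dx = -486/5;  ∫_0^3 6*x^3 dx = 243/2.
Sum: -486/5 + 243/2 = 243/10.
So RHS = -∫_0^3 v(x) φ(x) dx = -243/10.
LHS − RHS = 243/5 ≠ 0, so the identity fails.
(For a valid weak derivative the identity must hold for EVERY test function, in particular this one. The failure shows v is NOT the weak derivative of u.)
Correct weak derivative would be u'(x) = -2*x.
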